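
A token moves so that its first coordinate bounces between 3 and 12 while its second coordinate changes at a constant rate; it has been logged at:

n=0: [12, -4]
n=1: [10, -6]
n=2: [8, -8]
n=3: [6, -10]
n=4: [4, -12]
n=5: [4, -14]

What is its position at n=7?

The first coordinate reflects between 3 and 12, moving 2 per step.
  step 6: 4 → 6
  step 7: 6 → 8
The second coordinate changes by -2 each step: at step 7 it is -18.

[8, -18]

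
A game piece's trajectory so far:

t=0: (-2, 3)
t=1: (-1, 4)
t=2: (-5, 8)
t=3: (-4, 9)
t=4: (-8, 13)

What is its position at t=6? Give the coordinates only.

(-11, 18)

The moves between consecutive positions are (+1, +1), (-4, +4), (+1, +1), (-4, +4); they repeat the 2-cycle [(+1, +1), (-4, +4)].
step 5: apply (+1, +1) → (-7, 14)
step 6: apply (-4, +4) → (-11, 18)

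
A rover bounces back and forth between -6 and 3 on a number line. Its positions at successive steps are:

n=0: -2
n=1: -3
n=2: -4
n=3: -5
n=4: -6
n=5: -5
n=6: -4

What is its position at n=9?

-1

The value travels 1 per step and bounces off the walls at -6 and 3.
  step 7: -4 → -3
  step 8: -3 → -2
  step 9: -2 → -1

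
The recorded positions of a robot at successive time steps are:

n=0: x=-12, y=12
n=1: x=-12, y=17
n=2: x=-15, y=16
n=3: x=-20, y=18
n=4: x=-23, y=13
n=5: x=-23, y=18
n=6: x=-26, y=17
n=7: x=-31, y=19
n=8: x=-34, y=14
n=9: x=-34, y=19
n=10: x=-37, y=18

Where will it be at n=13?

x=-45, y=20

The moves between consecutive positions are (+0,+5), (-3,-1), (-5,+2), (-3,-5), (+0,+5), (-3,-1), (-5,+2), (-3,-5), (+0,+5), (-3,-1); they repeat the 4-cycle [(+0,+5), (-3,-1), (-5,+2), (-3,-5)].
step 11: apply (-5,+2) → x=-42, y=20
step 12: apply (-3,-5) → x=-45, y=15
step 13: apply (+0,+5) → x=-45, y=20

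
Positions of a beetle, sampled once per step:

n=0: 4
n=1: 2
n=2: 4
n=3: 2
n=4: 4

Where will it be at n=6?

4

The jumps are -2, +2, -2, +2 — a geometric progression with ratio -1.
step 5: 4 − 2 → 2
step 6: 2 + 2 → 4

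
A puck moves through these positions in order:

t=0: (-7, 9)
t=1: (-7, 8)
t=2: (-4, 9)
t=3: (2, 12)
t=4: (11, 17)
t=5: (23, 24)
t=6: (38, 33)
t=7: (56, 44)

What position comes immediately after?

Successive displacements: (+0, -1), (+3, +1), (+6, +3), (+9, +5), (+12, +7), (+15, +9), (+18, +11) — each changes by (+3, +2).
step 8: (56, 44) + (+21, +13) → (77, 57)

(77, 57)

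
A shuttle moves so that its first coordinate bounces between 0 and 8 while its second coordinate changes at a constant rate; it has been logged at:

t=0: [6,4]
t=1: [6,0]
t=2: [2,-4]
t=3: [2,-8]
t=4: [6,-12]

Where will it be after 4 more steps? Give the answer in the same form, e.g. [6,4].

The first coordinate reflects between 0 and 8, moving 4 per step.
  step 5: 6 → 6
  step 6: 6 → 2
  step 7: 2 → 2
  step 8: 2 → 6
The second coordinate changes by -4 each step: at step 8 it is -28.

[6,-28]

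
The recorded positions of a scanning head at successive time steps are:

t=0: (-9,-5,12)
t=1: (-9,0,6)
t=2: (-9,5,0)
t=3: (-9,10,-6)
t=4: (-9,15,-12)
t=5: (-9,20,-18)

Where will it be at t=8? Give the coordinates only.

The position changes by (+0,+5,-6) every step.
step 6: (-9,20,-18) + (+0,+5,-6) → (-9,25,-24)
step 7: (-9,25,-24) + (+0,+5,-6) → (-9,30,-30)
step 8: (-9,30,-30) + (+0,+5,-6) → (-9,35,-36)

(-9,35,-36)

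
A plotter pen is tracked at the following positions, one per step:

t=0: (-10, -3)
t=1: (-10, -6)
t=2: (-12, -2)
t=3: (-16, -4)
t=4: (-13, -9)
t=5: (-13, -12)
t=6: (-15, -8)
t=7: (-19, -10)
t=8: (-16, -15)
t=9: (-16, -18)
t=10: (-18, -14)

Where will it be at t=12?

Step-to-step displacements: (+0, -3), (-2, +4), (-4, -2), (+3, -5), (+0, -3), (-2, +4), (-4, -2), (+3, -5), (+0, -3), (-2, +4) — a repeating cycle of length 4.
step 11: apply (-4, -2) → (-22, -16)
step 12: apply (+3, -5) → (-19, -21)

(-19, -21)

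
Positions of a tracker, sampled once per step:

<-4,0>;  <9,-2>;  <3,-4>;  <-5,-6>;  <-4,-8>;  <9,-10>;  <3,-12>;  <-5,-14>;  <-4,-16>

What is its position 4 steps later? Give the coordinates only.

<-4,-24>

First: cycles through -4, 9, 3, -5 every 4 steps. Step 12 lands at position 0 of the cycle → -4.
Second: linear, -2 per step → -24 at step 12.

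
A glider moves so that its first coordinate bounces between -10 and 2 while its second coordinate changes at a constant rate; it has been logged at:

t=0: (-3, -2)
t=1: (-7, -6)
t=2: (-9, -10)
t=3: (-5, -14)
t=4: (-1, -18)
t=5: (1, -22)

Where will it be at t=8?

The first coordinate travels 4 per step and bounces off the walls at -10 and 2.
  step 6: 1 → -3
  step 7: -3 → -7
  step 8: -7 → -9
The second coordinate changes by -4 each step: at step 8 it is -34.

(-9, -34)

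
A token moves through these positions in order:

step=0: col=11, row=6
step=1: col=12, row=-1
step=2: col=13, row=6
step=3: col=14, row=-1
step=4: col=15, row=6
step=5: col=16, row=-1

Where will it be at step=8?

col=19, row=6

Col: linear, +1 per step → 19 at step 8.
Row: cycles through 6, -1 every 2 steps. Step 8 lands at position 0 of the cycle → 6.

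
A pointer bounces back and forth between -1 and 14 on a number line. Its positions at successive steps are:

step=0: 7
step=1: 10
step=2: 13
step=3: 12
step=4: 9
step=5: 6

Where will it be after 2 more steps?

0

The value travels 3 per step and bounces off the walls at -1 and 14.
  step 6: 6 → 3
  step 7: 3 → 0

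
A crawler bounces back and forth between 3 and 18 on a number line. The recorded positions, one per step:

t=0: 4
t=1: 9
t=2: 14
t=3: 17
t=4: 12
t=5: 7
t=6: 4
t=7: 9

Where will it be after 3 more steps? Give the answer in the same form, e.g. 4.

The value reflects between 3 and 18, moving 5 per step.
  step 8: 9 → 14
  step 9: 14 → 17
  step 10: 17 → 12

12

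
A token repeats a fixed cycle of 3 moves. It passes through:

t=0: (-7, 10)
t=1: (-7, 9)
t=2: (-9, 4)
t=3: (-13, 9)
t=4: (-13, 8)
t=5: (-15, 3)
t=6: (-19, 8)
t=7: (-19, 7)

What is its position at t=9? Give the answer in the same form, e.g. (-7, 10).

(-25, 7)

Step-to-step displacements: (+0, -1), (-2, -5), (-4, +5), (+0, -1), (-2, -5), (-4, +5), (+0, -1) — a repeating cycle of length 3.
step 8: apply (-2, -5) → (-21, 2)
step 9: apply (-4, +5) → (-25, 7)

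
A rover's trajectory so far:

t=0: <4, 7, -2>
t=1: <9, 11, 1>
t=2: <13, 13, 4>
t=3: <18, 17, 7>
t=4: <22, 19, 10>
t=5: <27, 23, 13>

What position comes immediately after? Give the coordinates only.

Step-to-step displacements: <+5, +4, +3>, <+4, +2, +3>, <+5, +4, +3>, <+4, +2, +3>, <+5, +4, +3> — a repeating cycle of length 2.
step 6: apply <+4, +2, +3> → <31, 25, 16>

<31, 25, 16>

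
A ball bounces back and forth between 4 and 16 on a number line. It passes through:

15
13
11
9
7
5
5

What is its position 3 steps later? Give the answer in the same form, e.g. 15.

The value reflects between 4 and 16, moving 2 per step.
  step 7: 5 → 7
  step 8: 7 → 9
  step 9: 9 → 11

11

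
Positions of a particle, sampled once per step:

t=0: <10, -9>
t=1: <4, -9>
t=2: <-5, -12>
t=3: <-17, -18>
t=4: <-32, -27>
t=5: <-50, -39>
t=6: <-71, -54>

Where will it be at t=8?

<-122, -93>

Successive displacements: <-6, +0>, <-9, -3>, <-12, -6>, <-15, -9>, <-18, -12>, <-21, -15> — each changes by <-3, -3>.
step 7: <-71, -54> + <-24, -18> → <-95, -72>
step 8: <-95, -72> + <-27, -21> → <-122, -93>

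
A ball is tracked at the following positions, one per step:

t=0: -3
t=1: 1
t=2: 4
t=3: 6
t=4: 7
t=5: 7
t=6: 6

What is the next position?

4

Taking differences between consecutive positions: +4, +3, +2, +1, +0, -1. These grow by -1 each step.
step 7: 6 − 2 → 4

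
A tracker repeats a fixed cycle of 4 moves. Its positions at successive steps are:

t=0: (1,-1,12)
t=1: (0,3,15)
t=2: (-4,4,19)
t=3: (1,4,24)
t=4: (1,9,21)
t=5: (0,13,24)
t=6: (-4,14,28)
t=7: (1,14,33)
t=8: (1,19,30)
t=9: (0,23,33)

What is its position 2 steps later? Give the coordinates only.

(1,24,42)

Differencing gives (-1,+4,+3), (-4,+1,+4), (+5,+0,+5), (+0,+5,-3), (-1,+4,+3), (-4,+1,+4), (+5,+0,+5), (+0,+5,-3), (-1,+4,+3). This is the pattern (-1,+4,+3), (-4,+1,+4), (+5,+0,+5), (+0,+5,-3) repeated.
step 10: apply (-4,+1,+4) → (-4,24,37)
step 11: apply (+5,+0,+5) → (1,24,42)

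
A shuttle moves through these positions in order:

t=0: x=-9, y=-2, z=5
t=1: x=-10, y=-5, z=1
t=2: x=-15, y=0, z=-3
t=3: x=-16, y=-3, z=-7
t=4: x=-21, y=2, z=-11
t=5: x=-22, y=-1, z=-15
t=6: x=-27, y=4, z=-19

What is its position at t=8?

The moves between consecutive positions are (-1,-3,-4), (-5,+5,-4), (-1,-3,-4), (-5,+5,-4), (-1,-3,-4), (-5,+5,-4); they repeat the 2-cycle [(-1,-3,-4), (-5,+5,-4)].
step 7: apply (-1,-3,-4) → x=-28, y=1, z=-23
step 8: apply (-5,+5,-4) → x=-33, y=6, z=-27

x=-33, y=6, z=-27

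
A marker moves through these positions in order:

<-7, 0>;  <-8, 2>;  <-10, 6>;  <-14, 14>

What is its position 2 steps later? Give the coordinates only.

Consecutive displacements <-1, +2>, <-2, +4>, <-4, +8> scale by a factor of 2 each step.
step 4: <-14, 14> + <-8, +16> → <-22, 30>
step 5: <-22, 30> + <-16, +32> → <-38, 62>

<-38, 62>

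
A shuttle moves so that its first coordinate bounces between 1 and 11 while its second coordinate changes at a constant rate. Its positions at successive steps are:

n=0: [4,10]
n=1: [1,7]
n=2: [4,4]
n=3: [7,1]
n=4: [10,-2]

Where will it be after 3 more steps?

The first coordinate reflects between 1 and 11, moving 3 per step.
  step 5: 10 → 9
  step 6: 9 → 6
  step 7: 6 → 3
The second coordinate changes by -3 each step: at step 7 it is -11.

[3,-11]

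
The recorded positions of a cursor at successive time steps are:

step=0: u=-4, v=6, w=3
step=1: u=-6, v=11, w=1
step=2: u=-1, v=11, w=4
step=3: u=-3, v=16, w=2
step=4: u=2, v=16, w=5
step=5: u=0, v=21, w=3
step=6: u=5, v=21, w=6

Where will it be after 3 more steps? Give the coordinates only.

u=6, v=31, w=5

Step-to-step displacements: (-2, +5, -2), (+5, +0, +3), (-2, +5, -2), (+5, +0, +3), (-2, +5, -2), (+5, +0, +3) — a repeating cycle of length 2.
step 7: apply (-2, +5, -2) → u=3, v=26, w=4
step 8: apply (+5, +0, +3) → u=8, v=26, w=7
step 9: apply (-2, +5, -2) → u=6, v=31, w=5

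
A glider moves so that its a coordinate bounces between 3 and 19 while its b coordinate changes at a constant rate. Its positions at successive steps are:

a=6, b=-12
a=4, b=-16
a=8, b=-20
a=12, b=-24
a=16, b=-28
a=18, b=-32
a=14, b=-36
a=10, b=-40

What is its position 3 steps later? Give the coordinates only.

The a coordinate travels 4 per step and bounces off the walls at 3 and 19.
  step 8: 10 → 6
  step 9: 6 → 4
  step 10: 4 → 8
The b coordinate changes by -4 each step: at step 10 it is -52.

a=8, b=-52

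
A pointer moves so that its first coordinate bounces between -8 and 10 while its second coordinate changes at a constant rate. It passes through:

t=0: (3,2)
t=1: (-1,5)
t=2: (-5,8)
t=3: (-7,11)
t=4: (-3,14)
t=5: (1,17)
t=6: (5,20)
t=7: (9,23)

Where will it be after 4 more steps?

The first coordinate reflects between -8 and 10, moving 4 per step.
  step 8: 9 → 7
  step 9: 7 → 3
  step 10: 3 → -1
  step 11: -1 → -5
The second coordinate changes by +3 each step: at step 11 it is 35.

(-5,35)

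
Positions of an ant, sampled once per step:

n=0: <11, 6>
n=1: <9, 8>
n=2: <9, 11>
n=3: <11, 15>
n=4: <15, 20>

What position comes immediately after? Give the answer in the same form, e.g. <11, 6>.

<21, 26>

Taking differences between consecutive positions: <-2, +2>, <+0, +3>, <+2, +4>, <+4, +5>. These grow by <+2, +1> each step.
step 5: <15, 20> + <+6, +6> → <21, 26>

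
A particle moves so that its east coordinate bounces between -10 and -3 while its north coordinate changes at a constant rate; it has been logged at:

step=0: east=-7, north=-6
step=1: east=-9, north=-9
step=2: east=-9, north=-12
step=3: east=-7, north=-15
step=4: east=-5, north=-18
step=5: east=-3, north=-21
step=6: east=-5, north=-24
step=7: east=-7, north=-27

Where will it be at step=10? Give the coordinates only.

The east coordinate travels 2 per step and bounces off the walls at -10 and -3.
  step 8: -7 → -9
  step 9: -9 → -9
  step 10: -9 → -7
The north coordinate changes by -3 each step: at step 10 it is -36.

east=-7, north=-36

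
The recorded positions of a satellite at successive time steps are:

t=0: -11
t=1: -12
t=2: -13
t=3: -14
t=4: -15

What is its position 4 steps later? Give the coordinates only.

-19

The position changes by -1 every step.
step 5: -15 − 1 → -16
step 6: -16 − 1 → -17
step 7: -17 − 1 → -18
step 8: -18 − 1 → -19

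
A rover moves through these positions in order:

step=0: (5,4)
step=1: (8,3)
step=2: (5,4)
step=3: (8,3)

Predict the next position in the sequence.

(5,4)

The jumps are (+3,-1), (-3,+1), (+3,-1) — a geometric progression with ratio -1.
step 4: (8,3) + (-3,+1) → (5,4)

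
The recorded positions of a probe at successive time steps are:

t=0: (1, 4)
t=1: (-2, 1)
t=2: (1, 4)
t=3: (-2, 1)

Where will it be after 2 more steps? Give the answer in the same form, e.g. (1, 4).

The jumps are (-3, -3), (+3, +3), (-3, -3) — a geometric progression with ratio -1.
step 4: (-2, 1) + (+3, +3) → (1, 4)
step 5: (1, 4) + (-3, -3) → (-2, 1)

(-2, 1)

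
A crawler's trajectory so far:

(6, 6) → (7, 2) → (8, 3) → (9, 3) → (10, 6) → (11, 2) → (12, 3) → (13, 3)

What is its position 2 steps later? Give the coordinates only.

(15, 2)

First: linear, +1 per step → 15 at step 9.
Second: cycles through 6, 2, 3, 3 every 4 steps. Step 9 lands at position 1 of the cycle → 2.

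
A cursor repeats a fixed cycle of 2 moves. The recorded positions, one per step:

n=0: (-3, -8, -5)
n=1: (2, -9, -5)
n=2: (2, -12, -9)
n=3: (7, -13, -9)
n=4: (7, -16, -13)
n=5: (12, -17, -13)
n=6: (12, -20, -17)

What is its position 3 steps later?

The moves between consecutive positions are (+5, -1, +0), (+0, -3, -4), (+5, -1, +0), (+0, -3, -4), (+5, -1, +0), (+0, -3, -4); they repeat the 2-cycle [(+5, -1, +0), (+0, -3, -4)].
step 7: apply (+5, -1, +0) → (17, -21, -17)
step 8: apply (+0, -3, -4) → (17, -24, -21)
step 9: apply (+5, -1, +0) → (22, -25, -21)

(22, -25, -21)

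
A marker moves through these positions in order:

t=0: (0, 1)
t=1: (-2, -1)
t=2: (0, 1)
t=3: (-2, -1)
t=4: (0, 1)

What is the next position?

Consecutive displacements (-2, -2), (+2, +2), (-2, -2), (+2, +2) scale by a factor of -1 each step.
step 5: (0, 1) + (-2, -2) → (-2, -1)

(-2, -1)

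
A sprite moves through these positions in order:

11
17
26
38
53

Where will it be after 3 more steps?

Successive displacements: +6, +9, +12, +15 — each changes by +3.
step 5: 53 + 18 → 71
step 6: 71 + 21 → 92
step 7: 92 + 24 → 116

116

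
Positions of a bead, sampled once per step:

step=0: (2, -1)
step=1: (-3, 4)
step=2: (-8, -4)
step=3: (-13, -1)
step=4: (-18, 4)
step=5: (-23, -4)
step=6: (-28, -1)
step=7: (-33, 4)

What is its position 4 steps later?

(-53, -4)

The first coordinate changes by -5 each step, so at step 11 it is 2 + 11·(-5) = -53.
The second coordinate repeats the cycle [-1, 4, -4] with period 3; step 11 mod 3 = 2, giving -4.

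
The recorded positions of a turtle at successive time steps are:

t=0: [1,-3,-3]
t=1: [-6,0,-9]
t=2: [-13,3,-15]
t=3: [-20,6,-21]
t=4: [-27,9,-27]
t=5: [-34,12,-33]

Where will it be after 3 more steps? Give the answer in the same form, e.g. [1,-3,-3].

[-55,21,-51]

Each step adds [-7,+3,-6] to the position.
step 6: [-34,12,-33] + [-7,+3,-6] → [-41,15,-39]
step 7: [-41,15,-39] + [-7,+3,-6] → [-48,18,-45]
step 8: [-48,18,-45] + [-7,+3,-6] → [-55,21,-51]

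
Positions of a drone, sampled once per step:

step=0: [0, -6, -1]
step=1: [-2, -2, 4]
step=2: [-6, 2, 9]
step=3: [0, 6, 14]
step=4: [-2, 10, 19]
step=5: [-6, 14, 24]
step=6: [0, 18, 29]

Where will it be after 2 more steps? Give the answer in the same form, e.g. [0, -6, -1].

[-6, 26, 39]

First: cycles through 0, -2, -6 every 3 steps. Step 8 lands at position 2 of the cycle → -6.
Second: linear, +4 per step → 26 at step 8.
Third: linear, +5 per step → 39 at step 8.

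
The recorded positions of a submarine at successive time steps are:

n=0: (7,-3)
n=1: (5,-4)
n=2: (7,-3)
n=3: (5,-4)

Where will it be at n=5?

Step-to-step displacements: (-2,-1), (+2,+1), (-2,-1); each is -1× the previous.
step 4: (5,-4) + (+2,+1) → (7,-3)
step 5: (7,-3) + (-2,-1) → (5,-4)

(5,-4)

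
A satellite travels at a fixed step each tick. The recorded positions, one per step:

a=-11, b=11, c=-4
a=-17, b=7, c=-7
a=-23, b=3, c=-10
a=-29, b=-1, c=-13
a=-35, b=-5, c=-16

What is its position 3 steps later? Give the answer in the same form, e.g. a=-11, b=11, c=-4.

a=-53, b=-17, c=-25

Constant displacement of (-6,-4,-3) per step.
step 5: a=-35, b=-5, c=-16 + (-6,-4,-3) → a=-41, b=-9, c=-19
step 6: a=-41, b=-9, c=-19 + (-6,-4,-3) → a=-47, b=-13, c=-22
step 7: a=-47, b=-13, c=-22 + (-6,-4,-3) → a=-53, b=-17, c=-25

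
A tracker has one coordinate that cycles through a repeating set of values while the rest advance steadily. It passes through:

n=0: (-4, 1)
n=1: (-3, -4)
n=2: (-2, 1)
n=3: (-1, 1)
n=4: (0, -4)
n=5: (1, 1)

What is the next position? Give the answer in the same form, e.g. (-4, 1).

First: linear, +1 per step → 2 at step 6.
Second: cycles through 1, -4, 1 every 3 steps. Step 6 lands at position 0 of the cycle → 1.

(2, 1)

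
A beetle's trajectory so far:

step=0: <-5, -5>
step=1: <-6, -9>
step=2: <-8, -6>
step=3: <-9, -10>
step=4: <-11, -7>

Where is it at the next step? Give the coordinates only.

<-12, -11>

Differencing gives <-1, -4>, <-2, +3>, <-1, -4>, <-2, +3>. This is the pattern <-1, -4>, <-2, +3> repeated.
step 5: apply <-1, -4> → <-12, -11>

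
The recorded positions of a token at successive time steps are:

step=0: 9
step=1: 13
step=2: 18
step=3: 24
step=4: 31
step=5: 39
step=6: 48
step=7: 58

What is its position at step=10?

Successive displacements: +4, +5, +6, +7, +8, +9, +10 — each changes by +1.
step 8: 58 + 11 → 69
step 9: 69 + 12 → 81
step 10: 81 + 13 → 94

94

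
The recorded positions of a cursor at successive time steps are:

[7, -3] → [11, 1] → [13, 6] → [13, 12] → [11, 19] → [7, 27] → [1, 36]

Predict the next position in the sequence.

[-7, 46]

Successive displacements: [+4, +4], [+2, +5], [+0, +6], [-2, +7], [-4, +8], [-6, +9] — each changes by [-2, +1].
step 7: [1, 36] + [-8, +10] → [-7, 46]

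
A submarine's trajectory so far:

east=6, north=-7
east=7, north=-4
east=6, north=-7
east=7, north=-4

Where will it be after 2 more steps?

east=7, north=-4

Consecutive displacements (+1, +3), (-1, -3), (+1, +3) scale by a factor of -1 each step.
step 4: east=7, north=-4 + (-1, -3) → east=6, north=-7
step 5: east=6, north=-7 + (+1, +3) → east=7, north=-4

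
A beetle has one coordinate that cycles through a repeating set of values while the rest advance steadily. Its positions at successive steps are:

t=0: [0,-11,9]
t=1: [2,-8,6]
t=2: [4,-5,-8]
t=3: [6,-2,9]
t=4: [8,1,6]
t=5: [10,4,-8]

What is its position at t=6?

The first coordinate changes by +2 each step, so at step 6 it is 0 + 6·(2) = 12.
The second coordinate changes by +3 each step, so at step 6 it is -11 + 6·(3) = 7.
The third coordinate repeats the cycle [9, 6, -8] with period 3; step 6 mod 3 = 0, giving 9.

[12,7,9]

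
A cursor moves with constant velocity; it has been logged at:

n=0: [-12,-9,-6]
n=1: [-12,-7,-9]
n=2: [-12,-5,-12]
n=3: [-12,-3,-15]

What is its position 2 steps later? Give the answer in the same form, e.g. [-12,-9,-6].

The position changes by [+0,+2,-3] every step.
step 4: [-12,-3,-15] + [+0,+2,-3] → [-12,-1,-18]
step 5: [-12,-1,-18] + [+0,+2,-3] → [-12,1,-21]

[-12,1,-21]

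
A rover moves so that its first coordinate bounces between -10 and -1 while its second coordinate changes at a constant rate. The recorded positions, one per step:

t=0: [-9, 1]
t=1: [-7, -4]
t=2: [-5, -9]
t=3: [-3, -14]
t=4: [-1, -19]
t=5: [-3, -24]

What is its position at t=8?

The first coordinate reflects between -10 and -1, moving 2 per step.
  step 6: -3 → -5
  step 7: -5 → -7
  step 8: -7 → -9
The second coordinate changes by -5 each step: at step 8 it is -39.

[-9, -39]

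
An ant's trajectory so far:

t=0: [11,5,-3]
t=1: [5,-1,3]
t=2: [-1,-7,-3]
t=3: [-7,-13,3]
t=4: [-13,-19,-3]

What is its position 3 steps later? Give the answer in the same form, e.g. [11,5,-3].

[-31,-37,3]

The first coordinate changes by -6 each step, so at step 7 it is 11 + 7·(-6) = -31.
The second coordinate changes by -6 each step, so at step 7 it is 5 + 7·(-6) = -37.
The third coordinate repeats the cycle [-3, 3] with period 2; step 7 mod 2 = 1, giving 3.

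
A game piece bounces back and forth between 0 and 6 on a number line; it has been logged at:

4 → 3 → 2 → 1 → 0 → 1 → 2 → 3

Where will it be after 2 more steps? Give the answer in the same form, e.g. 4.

5

The value travels 1 per step and bounces off the walls at 0 and 6.
  step 8: 3 → 4
  step 9: 4 → 5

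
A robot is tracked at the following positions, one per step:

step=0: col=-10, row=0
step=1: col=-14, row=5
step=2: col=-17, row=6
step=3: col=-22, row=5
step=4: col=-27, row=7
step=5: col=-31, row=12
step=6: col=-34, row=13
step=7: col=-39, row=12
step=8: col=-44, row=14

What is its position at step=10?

The moves between consecutive positions are (-4,+5), (-3,+1), (-5,-1), (-5,+2), (-4,+5), (-3,+1), (-5,-1), (-5,+2); they repeat the 4-cycle [(-4,+5), (-3,+1), (-5,-1), (-5,+2)].
step 9: apply (-4,+5) → col=-48, row=19
step 10: apply (-3,+1) → col=-51, row=20

col=-51, row=20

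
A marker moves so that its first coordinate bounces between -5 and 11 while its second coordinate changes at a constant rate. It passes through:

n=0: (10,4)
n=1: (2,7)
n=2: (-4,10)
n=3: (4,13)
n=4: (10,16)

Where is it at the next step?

The first coordinate travels 8 per step and bounces off the walls at -5 and 11.
  step 5: 10 → 2
The second coordinate changes by +3 each step: at step 5 it is 19.

(2,19)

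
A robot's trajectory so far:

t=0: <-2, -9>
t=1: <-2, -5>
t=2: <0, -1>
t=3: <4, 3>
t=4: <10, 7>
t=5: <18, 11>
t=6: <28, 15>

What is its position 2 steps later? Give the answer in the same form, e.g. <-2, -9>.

First differences are <+0, +4>, <+2, +4>, <+4, +4>, <+6, +4>, <+8, +4>, <+10, +4>; their common second difference is <+2, +0> (constant acceleration).
step 7: <28, 15> + <+12, +4> → <40, 19>
step 8: <40, 19> + <+14, +4> → <54, 23>

<54, 23>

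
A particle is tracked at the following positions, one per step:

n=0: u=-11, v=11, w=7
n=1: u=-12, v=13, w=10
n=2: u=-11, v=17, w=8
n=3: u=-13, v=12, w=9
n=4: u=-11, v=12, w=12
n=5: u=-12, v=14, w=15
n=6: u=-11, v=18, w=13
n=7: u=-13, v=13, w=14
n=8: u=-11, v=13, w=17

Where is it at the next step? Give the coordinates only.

u=-12, v=15, w=20

Differencing gives (-1, +2, +3), (+1, +4, -2), (-2, -5, +1), (+2, +0, +3), (-1, +2, +3), (+1, +4, -2), (-2, -5, +1), (+2, +0, +3). This is the pattern (-1, +2, +3), (+1, +4, -2), (-2, -5, +1), (+2, +0, +3) repeated.
step 9: apply (-1, +2, +3) → u=-12, v=15, w=20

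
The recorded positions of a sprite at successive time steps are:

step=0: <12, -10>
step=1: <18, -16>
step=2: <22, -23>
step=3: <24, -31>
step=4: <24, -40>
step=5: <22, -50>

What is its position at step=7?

<12, -73>

Successive displacements: <+6, -6>, <+4, -7>, <+2, -8>, <+0, -9>, <-2, -10> — each changes by <-2, -1>.
step 6: <22, -50> + <-4, -11> → <18, -61>
step 7: <18, -61> + <-6, -12> → <12, -73>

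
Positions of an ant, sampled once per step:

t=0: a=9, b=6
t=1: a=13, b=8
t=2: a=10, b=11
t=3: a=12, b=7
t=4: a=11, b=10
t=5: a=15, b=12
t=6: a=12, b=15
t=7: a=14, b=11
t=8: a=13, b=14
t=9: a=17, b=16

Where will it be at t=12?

Step-to-step displacements: (+4, +2), (-3, +3), (+2, -4), (-1, +3), (+4, +2), (-3, +3), (+2, -4), (-1, +3), (+4, +2) — a repeating cycle of length 4.
step 10: apply (-3, +3) → a=14, b=19
step 11: apply (+2, -4) → a=16, b=15
step 12: apply (-1, +3) → a=15, b=18

a=15, b=18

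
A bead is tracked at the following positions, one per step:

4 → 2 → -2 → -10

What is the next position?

-26

The jumps are -2, -4, -8 — a geometric progression with ratio 2.
step 4: -10 − 16 → -26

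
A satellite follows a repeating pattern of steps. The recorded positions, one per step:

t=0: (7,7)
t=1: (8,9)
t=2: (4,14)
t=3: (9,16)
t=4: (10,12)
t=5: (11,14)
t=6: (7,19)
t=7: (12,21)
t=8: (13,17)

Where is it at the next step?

Differencing gives (+1,+2), (-4,+5), (+5,+2), (+1,-4), (+1,+2), (-4,+5), (+5,+2), (+1,-4). This is the pattern (+1,+2), (-4,+5), (+5,+2), (+1,-4) repeated.
step 9: apply (+1,+2) → (14,19)

(14,19)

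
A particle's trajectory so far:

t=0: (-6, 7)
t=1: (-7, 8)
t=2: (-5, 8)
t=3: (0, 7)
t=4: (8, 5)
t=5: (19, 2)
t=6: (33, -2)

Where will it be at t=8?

First differences are (-1, +1), (+2, +0), (+5, -1), (+8, -2), (+11, -3), (+14, -4); their common second difference is (+3, -1) (constant acceleration).
step 7: (33, -2) + (+17, -5) → (50, -7)
step 8: (50, -7) + (+20, -6) → (70, -13)

(70, -13)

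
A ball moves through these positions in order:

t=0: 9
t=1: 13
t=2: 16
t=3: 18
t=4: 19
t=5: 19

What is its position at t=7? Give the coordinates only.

16

Taking differences between consecutive positions: +4, +3, +2, +1, +0. These grow by -1 each step.
step 6: 19 − 1 → 18
step 7: 18 − 2 → 16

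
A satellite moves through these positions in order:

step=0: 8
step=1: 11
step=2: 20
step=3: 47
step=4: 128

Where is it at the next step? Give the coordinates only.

Consecutive displacements +3, +9, +27, +81 scale by a factor of 3 each step.
step 5: 128 + 243 → 371

371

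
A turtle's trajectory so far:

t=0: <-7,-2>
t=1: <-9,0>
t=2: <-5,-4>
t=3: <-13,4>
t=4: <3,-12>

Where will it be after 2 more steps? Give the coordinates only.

<35,-44>

Step-to-step displacements: <-2,+2>, <+4,-4>, <-8,+8>, <+16,-16>; each is -2× the previous.
step 5: <3,-12> + <-32,+32> → <-29,20>
step 6: <-29,20> + <+64,-64> → <35,-44>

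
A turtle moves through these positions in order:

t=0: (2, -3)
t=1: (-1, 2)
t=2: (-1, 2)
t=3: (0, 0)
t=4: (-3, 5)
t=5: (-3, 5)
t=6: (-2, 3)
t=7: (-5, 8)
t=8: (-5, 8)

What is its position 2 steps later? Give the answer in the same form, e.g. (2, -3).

Differencing gives (-3, +5), (+0, +0), (+1, -2), (-3, +5), (+0, +0), (+1, -2), (-3, +5), (+0, +0). This is the pattern (-3, +5), (+0, +0), (+1, -2) repeated.
step 9: apply (+1, -2) → (-4, 6)
step 10: apply (-3, +5) → (-7, 11)

(-7, 11)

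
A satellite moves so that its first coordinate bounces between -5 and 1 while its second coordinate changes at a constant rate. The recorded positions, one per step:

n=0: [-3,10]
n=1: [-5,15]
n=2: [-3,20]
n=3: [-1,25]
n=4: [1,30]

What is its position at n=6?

[-3,40]

The first coordinate reflects between -5 and 1, moving 2 per step.
  step 5: 1 → -1
  step 6: -1 → -3
The second coordinate changes by +5 each step: at step 6 it is 40.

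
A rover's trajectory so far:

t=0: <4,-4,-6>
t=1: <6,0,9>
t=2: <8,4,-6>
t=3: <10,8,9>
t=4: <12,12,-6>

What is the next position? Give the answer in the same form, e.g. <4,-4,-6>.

<14,16,9>

First: linear, +2 per step → 14 at step 5.
Second: linear, +4 per step → 16 at step 5.
Third: cycles through -6, 9 every 2 steps. Step 5 lands at position 1 of the cycle → 9.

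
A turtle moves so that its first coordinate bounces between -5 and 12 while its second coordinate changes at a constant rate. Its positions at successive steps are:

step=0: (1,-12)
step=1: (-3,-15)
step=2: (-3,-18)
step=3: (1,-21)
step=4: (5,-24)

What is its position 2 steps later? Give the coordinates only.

(11,-30)

The first coordinate travels 4 per step and bounces off the walls at -5 and 12.
  step 5: 5 → 9
  step 6: 9 → 11
The second coordinate changes by -3 each step: at step 6 it is -30.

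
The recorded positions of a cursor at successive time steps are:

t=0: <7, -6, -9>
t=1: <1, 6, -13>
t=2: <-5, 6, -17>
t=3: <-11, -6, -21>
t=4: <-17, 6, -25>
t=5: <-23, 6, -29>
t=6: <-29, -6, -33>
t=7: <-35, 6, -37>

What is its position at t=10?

<-53, 6, -49>

The first coordinate changes by -6 each step, so at step 10 it is 7 + 10·(-6) = -53.
The second coordinate repeats the cycle [-6, 6, 6] with period 3; step 10 mod 3 = 1, giving 6.
The third coordinate changes by -4 each step, so at step 10 it is -9 + 10·(-4) = -49.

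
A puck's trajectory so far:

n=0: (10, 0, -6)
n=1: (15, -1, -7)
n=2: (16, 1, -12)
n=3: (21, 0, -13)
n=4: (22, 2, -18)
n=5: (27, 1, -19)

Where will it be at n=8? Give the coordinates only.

(34, 4, -30)

Step-to-step displacements: (+5, -1, -1), (+1, +2, -5), (+5, -1, -1), (+1, +2, -5), (+5, -1, -1) — a repeating cycle of length 2.
step 6: apply (+1, +2, -5) → (28, 3, -24)
step 7: apply (+5, -1, -1) → (33, 2, -25)
step 8: apply (+1, +2, -5) → (34, 4, -30)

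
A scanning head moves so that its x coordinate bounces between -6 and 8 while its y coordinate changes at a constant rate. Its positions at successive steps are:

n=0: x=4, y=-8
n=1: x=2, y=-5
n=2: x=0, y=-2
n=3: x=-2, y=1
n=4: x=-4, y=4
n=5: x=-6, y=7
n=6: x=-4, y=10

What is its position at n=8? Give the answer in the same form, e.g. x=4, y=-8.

x=0, y=16

The x coordinate travels 2 per step and bounces off the walls at -6 and 8.
  step 7: -4 → -2
  step 8: -2 → 0
The y coordinate changes by +3 each step: at step 8 it is 16.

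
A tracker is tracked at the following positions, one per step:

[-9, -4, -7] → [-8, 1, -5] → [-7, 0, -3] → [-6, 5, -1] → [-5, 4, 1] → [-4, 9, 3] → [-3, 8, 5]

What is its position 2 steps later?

[-1, 12, 9]

Differencing gives [+1, +5, +2], [+1, -1, +2], [+1, +5, +2], [+1, -1, +2], [+1, +5, +2], [+1, -1, +2]. This is the pattern [+1, +5, +2], [+1, -1, +2] repeated.
step 7: apply [+1, +5, +2] → [-2, 13, 7]
step 8: apply [+1, -1, +2] → [-1, 12, 9]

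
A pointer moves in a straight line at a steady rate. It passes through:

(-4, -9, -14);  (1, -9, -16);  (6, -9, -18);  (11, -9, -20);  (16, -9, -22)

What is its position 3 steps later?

(31, -9, -28)

Each step adds (+5, +0, -2) to the position.
step 5: (16, -9, -22) + (+5, +0, -2) → (21, -9, -24)
step 6: (21, -9, -24) + (+5, +0, -2) → (26, -9, -26)
step 7: (26, -9, -26) + (+5, +0, -2) → (31, -9, -28)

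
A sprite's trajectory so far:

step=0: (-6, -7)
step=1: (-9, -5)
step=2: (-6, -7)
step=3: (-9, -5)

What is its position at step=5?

(-9, -5)

The jumps are (-3, +2), (+3, -2), (-3, +2) — a geometric progression with ratio -1.
step 4: (-9, -5) + (+3, -2) → (-6, -7)
step 5: (-6, -7) + (-3, +2) → (-9, -5)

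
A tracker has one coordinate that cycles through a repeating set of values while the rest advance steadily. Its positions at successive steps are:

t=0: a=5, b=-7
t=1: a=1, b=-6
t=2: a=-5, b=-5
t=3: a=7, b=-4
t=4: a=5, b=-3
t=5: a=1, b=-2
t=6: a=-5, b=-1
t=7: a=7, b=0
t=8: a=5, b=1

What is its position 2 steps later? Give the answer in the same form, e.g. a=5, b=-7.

A: cycles through 5, 1, -5, 7 every 4 steps. Step 10 lands at position 2 of the cycle → -5.
B: linear, +1 per step → 3 at step 10.

a=-5, b=3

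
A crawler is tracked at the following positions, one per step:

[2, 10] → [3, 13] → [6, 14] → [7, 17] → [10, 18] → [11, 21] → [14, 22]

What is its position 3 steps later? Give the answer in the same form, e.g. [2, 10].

[19, 29]

Differencing gives [+1, +3], [+3, +1], [+1, +3], [+3, +1], [+1, +3], [+3, +1]. This is the pattern [+1, +3], [+3, +1] repeated.
step 7: apply [+1, +3] → [15, 25]
step 8: apply [+3, +1] → [18, 26]
step 9: apply [+1, +3] → [19, 29]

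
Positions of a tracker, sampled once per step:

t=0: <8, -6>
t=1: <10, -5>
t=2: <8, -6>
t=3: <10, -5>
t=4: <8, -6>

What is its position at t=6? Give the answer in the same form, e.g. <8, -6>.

<8, -6>

The jumps are <+2, +1>, <-2, -1>, <+2, +1>, <-2, -1> — a geometric progression with ratio -1.
step 5: <8, -6> + <+2, +1> → <10, -5>
step 6: <10, -5> + <-2, -1> → <8, -6>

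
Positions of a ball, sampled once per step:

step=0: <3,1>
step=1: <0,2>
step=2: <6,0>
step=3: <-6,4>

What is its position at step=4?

The jumps are <-3,+1>, <+6,-2>, <-12,+4> — a geometric progression with ratio -2.
step 4: <-6,4> + <+24,-8> → <18,-4>

<18,-4>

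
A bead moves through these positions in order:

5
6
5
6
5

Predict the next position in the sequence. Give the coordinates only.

6

The jumps are +1, -1, +1, -1 — a geometric progression with ratio -1.
step 5: 5 + 1 → 6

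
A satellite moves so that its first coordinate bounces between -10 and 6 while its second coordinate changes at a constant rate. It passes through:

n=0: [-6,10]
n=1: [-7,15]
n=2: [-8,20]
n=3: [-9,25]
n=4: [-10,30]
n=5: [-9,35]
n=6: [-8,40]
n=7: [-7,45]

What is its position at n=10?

[-4,60]

The first coordinate reflects between -10 and 6, moving 1 per step.
  step 8: -7 → -6
  step 9: -6 → -5
  step 10: -5 → -4
The second coordinate changes by +5 each step: at step 10 it is 60.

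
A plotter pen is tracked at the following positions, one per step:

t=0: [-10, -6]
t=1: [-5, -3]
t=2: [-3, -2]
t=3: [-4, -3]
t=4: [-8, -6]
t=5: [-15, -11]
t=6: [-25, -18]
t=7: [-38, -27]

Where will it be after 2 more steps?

Successive displacements: [+5, +3], [+2, +1], [-1, -1], [-4, -3], [-7, -5], [-10, -7], [-13, -9] — each changes by [-3, -2].
step 8: [-38, -27] + [-16, -11] → [-54, -38]
step 9: [-54, -38] + [-19, -13] → [-73, -51]

[-73, -51]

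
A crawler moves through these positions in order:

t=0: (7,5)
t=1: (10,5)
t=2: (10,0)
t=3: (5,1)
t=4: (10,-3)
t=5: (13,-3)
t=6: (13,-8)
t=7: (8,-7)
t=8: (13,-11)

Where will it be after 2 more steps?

The moves between consecutive positions are (+3,+0), (+0,-5), (-5,+1), (+5,-4), (+3,+0), (+0,-5), (-5,+1), (+5,-4); they repeat the 4-cycle [(+3,+0), (+0,-5), (-5,+1), (+5,-4)].
step 9: apply (+3,+0) → (16,-11)
step 10: apply (+0,-5) → (16,-16)

(16,-16)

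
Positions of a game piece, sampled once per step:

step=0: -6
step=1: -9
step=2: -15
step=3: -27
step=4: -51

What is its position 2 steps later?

Consecutive displacements -3, -6, -12, -24 scale by a factor of 2 each step.
step 5: -51 − 48 → -99
step 6: -99 − 96 → -195

-195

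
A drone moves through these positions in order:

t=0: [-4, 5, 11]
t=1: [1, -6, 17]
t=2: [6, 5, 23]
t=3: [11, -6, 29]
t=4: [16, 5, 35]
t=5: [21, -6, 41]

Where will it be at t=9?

[41, -6, 65]

First: linear, +5 per step → 41 at step 9.
Second: cycles through 5, -6 every 2 steps. Step 9 lands at position 1 of the cycle → -6.
Third: linear, +6 per step → 65 at step 9.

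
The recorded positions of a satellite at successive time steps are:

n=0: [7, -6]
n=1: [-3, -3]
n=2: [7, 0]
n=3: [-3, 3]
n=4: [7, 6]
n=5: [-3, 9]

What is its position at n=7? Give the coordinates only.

First: cycles through 7, -3 every 2 steps. Step 7 lands at position 1 of the cycle → -3.
Second: linear, +3 per step → 15 at step 7.

[-3, 15]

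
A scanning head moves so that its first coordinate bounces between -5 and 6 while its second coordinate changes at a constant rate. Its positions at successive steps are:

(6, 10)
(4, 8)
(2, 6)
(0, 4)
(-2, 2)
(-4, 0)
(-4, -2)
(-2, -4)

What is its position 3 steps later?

The first coordinate travels 2 per step and bounces off the walls at -5 and 6.
  step 8: -2 → 0
  step 9: 0 → 2
  step 10: 2 → 4
The second coordinate changes by -2 each step: at step 10 it is -10.

(4, -10)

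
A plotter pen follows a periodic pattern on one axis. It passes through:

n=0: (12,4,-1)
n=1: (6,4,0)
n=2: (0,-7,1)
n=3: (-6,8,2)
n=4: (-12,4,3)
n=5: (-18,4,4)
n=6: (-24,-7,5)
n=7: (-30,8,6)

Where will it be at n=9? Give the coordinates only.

(-42,4,8)

First: linear, -6 per step → -42 at step 9.
Second: cycles through 4, 4, -7, 8 every 4 steps. Step 9 lands at position 1 of the cycle → 4.
Third: linear, +1 per step → 8 at step 9.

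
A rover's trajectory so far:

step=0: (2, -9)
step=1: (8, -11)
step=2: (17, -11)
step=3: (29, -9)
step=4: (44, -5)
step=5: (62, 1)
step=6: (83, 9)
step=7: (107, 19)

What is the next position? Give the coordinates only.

Successive displacements: (+6, -2), (+9, +0), (+12, +2), (+15, +4), (+18, +6), (+21, +8), (+24, +10) — each changes by (+3, +2).
step 8: (107, 19) + (+27, +12) → (134, 31)

(134, 31)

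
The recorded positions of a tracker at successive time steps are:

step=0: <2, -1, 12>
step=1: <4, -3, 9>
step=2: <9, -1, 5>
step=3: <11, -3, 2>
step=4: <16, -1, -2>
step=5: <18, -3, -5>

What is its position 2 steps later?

The moves between consecutive positions are <+2, -2, -3>, <+5, +2, -4>, <+2, -2, -3>, <+5, +2, -4>, <+2, -2, -3>; they repeat the 2-cycle [<+2, -2, -3>, <+5, +2, -4>].
step 6: apply <+5, +2, -4> → <23, -1, -9>
step 7: apply <+2, -2, -3> → <25, -3, -12>

<25, -3, -12>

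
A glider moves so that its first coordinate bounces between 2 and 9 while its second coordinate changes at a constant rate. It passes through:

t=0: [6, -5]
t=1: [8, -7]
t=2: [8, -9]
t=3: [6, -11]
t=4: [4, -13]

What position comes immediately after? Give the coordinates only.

[2, -15]

The first coordinate reflects between 2 and 9, moving 2 per step.
  step 5: 4 → 2
The second coordinate changes by -2 each step: at step 5 it is -15.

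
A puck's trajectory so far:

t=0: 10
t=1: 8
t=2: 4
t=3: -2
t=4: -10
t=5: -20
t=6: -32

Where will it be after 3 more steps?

-80

Successive displacements: -2, -4, -6, -8, -10, -12 — each changes by -2.
step 7: -32 − 14 → -46
step 8: -46 − 16 → -62
step 9: -62 − 18 → -80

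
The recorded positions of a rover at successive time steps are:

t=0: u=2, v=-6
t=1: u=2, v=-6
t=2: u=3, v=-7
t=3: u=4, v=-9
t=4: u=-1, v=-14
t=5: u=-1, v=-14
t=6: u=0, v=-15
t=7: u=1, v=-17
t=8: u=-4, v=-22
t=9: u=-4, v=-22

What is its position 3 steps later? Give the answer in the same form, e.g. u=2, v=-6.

Step-to-step displacements: (+0, +0), (+1, -1), (+1, -2), (-5, -5), (+0, +0), (+1, -1), (+1, -2), (-5, -5), (+0, +0) — a repeating cycle of length 4.
step 10: apply (+1, -1) → u=-3, v=-23
step 11: apply (+1, -2) → u=-2, v=-25
step 12: apply (-5, -5) → u=-7, v=-30

u=-7, v=-30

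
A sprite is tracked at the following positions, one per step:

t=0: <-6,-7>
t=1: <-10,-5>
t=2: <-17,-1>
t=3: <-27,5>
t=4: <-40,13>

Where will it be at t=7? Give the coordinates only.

Taking differences between consecutive positions: <-4,+2>, <-7,+4>, <-10,+6>, <-13,+8>. These grow by <-3,+2> each step.
step 5: <-40,13> + <-16,+10> → <-56,23>
step 6: <-56,23> + <-19,+12> → <-75,35>
step 7: <-75,35> + <-22,+14> → <-97,49>

<-97,49>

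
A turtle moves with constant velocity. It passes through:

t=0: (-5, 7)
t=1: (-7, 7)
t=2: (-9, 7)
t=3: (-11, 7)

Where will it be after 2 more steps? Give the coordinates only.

Each step adds (-2, +0) to the position.
step 4: (-11, 7) + (-2, +0) → (-13, 7)
step 5: (-13, 7) + (-2, +0) → (-15, 7)

(-15, 7)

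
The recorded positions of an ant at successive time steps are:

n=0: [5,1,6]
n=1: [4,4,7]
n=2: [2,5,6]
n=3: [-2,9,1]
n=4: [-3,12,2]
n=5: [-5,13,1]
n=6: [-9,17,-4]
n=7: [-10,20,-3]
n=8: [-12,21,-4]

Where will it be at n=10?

[-17,28,-8]

The moves between consecutive positions are [-1,+3,+1], [-2,+1,-1], [-4,+4,-5], [-1,+3,+1], [-2,+1,-1], [-4,+4,-5], [-1,+3,+1], [-2,+1,-1]; they repeat the 3-cycle [[-1,+3,+1], [-2,+1,-1], [-4,+4,-5]].
step 9: apply [-4,+4,-5] → [-16,25,-9]
step 10: apply [-1,+3,+1] → [-17,28,-8]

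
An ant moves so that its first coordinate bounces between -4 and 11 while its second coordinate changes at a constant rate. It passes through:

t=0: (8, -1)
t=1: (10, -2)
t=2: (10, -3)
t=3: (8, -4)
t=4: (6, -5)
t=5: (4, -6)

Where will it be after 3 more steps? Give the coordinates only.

(-2, -9)

The first coordinate travels 2 per step and bounces off the walls at -4 and 11.
  step 6: 4 → 2
  step 7: 2 → 0
  step 8: 0 → -2
The second coordinate changes by -1 each step: at step 8 it is -9.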